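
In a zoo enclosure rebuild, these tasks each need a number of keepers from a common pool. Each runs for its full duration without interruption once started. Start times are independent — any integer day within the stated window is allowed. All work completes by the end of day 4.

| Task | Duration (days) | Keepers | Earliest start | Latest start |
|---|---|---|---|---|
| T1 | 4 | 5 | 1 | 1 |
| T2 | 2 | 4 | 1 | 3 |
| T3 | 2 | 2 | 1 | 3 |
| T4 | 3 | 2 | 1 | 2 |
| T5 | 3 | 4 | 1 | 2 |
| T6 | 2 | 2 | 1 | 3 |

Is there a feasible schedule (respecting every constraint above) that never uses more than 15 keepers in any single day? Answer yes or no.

Schedule T1@1, T2@1, T3@3, T4@1, T5@1, T6@3: d1:15  d2:15  d3:15  d4:9 — peak 15 ≤ 15.

yes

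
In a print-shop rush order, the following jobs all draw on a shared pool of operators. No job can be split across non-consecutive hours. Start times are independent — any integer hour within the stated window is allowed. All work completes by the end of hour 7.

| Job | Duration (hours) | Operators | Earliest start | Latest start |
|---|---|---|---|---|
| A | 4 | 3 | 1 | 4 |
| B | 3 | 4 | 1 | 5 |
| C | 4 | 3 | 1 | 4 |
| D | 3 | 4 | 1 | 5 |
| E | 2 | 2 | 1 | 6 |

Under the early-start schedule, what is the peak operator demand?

Early-start schedule: A@1, B@1, C@1, D@1, E@1.
Load per hour: hour 1: 16, hour 2: 16, hour 3: 14, hour 4: 6, hour 5: 0, hour 6: 0, hour 7: 0.
Peak is 16.

16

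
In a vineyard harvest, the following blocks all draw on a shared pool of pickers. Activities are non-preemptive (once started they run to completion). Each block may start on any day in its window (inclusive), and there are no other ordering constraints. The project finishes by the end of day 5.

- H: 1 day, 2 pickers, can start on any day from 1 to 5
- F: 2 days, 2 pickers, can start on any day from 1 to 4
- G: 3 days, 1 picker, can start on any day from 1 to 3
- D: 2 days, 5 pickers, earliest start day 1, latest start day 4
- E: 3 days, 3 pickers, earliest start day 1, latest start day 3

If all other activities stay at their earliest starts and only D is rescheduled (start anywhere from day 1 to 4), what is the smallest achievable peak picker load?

D@1: d1:13  d2:11  d3:4  d4:0  d5:0 → peak 13
D@2: d1:8  d2:11  d3:9  d4:0  d5:0 → peak 11
D@3: d1:8  d2:6  d3:9  d4:5  d5:0 → peak 9
D@4: d1:8  d2:6  d3:4  d4:5  d5:5 → peak 8
Best is D@4, peak 8.

8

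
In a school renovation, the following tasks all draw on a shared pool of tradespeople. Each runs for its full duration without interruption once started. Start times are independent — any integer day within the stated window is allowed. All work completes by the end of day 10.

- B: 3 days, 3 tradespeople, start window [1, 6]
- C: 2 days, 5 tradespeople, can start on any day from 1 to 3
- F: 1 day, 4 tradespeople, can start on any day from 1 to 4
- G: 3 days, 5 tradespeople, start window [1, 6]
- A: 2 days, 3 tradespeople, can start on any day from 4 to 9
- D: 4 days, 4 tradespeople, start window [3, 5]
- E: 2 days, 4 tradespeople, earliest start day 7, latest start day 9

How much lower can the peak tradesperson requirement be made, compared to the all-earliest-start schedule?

Early-start peak: d1:17  d2:13  d3:12  d4:7  d5:7  d6:4  d7:4  d8:4  d9:0  d10:0 ⇒ 17.
Leveled (B@1, C@1, F@3, G@4, A@7, D@4, E@8): d1:8  d2:8  d3:7  d4:9  d5:9  d6:9  d7:7  d8:7  d9:4  d10:0 ⇒ 9.
Reduction 17 − 9 = 8.

8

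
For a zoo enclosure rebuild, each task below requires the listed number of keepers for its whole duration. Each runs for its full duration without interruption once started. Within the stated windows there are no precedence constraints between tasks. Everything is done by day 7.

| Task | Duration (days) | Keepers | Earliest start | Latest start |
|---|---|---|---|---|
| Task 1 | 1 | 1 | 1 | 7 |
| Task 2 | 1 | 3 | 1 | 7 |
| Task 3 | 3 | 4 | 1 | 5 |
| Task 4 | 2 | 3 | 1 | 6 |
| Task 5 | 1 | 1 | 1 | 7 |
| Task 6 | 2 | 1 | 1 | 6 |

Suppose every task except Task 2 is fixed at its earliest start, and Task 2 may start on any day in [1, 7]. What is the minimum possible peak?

10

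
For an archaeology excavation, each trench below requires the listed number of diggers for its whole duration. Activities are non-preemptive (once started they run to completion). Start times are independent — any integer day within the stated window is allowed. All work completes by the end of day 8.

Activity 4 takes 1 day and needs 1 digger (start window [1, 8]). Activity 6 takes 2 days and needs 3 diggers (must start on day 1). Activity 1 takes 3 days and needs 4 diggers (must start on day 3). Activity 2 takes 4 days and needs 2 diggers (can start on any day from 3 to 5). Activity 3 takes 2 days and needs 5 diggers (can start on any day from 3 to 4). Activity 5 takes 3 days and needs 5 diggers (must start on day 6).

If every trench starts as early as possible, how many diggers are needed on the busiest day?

11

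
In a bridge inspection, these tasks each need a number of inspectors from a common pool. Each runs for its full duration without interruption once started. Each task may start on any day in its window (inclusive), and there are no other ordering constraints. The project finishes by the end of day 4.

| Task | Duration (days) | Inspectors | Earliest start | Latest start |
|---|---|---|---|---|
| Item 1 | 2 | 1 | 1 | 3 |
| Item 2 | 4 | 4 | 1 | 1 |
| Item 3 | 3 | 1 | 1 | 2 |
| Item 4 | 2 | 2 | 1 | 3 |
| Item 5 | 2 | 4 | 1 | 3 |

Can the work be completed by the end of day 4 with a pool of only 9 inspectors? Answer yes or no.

Schedule Item 1@1, Item 2@1, Item 3@1, Item 4@1, Item 5@3: d1:8  d2:8  d3:9  d4:8 — peak 9 ≤ 9.

yes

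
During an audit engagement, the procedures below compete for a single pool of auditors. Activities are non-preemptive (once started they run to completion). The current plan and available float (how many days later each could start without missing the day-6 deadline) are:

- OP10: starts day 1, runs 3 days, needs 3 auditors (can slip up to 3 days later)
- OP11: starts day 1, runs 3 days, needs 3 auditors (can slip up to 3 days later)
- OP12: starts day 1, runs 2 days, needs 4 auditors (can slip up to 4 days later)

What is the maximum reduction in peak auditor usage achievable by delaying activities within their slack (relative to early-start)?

4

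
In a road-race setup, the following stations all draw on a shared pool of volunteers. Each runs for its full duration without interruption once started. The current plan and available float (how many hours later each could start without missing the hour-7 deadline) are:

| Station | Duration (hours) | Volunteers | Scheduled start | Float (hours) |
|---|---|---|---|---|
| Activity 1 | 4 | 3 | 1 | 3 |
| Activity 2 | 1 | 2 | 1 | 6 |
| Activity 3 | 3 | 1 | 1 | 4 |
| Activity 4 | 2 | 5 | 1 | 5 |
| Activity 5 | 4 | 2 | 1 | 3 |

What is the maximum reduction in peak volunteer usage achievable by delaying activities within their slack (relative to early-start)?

Early-start peak: h1:13  h2:11  h3:6  h4:5  h5:0  h6:0  h7:0 ⇒ 13.
Leveled (Activity 1@1, Activity 2@1, Activity 3@1, Activity 4@6, Activity 5@2): h1:6  h2:6  h3:6  h4:5  h5:2  h6:5  h7:5 ⇒ 6.
Reduction 13 − 6 = 7.

7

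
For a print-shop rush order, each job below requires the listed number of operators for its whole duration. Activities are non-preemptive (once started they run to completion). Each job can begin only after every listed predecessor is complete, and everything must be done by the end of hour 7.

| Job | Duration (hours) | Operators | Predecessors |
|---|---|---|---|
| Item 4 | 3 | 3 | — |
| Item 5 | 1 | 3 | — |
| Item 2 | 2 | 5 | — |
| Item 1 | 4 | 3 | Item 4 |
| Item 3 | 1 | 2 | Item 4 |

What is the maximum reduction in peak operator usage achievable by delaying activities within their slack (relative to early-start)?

Early-start peak: h1:11  h2:8  h3:3  h4:5  h5:3  h6:3  h7:3 ⇒ 11.
Leveled (Item 4@1, Item 5@1, Item 2@2, Item 1@4, Item 3@4): h1:6  h2:8  h3:8  h4:5  h5:3  h6:3  h7:3 ⇒ 8.
Reduction 11 − 8 = 3.

3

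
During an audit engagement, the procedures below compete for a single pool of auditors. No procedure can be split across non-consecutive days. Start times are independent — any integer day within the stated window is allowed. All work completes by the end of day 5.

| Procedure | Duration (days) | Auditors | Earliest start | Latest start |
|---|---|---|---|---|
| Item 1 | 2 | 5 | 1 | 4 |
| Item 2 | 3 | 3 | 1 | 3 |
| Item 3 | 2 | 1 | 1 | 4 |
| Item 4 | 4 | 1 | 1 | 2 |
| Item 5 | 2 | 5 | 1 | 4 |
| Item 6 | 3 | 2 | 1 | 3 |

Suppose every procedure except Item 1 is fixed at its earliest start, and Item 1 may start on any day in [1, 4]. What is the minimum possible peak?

12

Item 1@1: d1:17  d2:17  d3:6  d4:1  d5:0 → peak 17
Item 1@2: d1:12  d2:17  d3:11  d4:1  d5:0 → peak 17
Item 1@3: d1:12  d2:12  d3:11  d4:6  d5:0 → peak 12
Item 1@4: d1:12  d2:12  d3:6  d4:6  d5:5 → peak 12
Best is Item 1@3, peak 12.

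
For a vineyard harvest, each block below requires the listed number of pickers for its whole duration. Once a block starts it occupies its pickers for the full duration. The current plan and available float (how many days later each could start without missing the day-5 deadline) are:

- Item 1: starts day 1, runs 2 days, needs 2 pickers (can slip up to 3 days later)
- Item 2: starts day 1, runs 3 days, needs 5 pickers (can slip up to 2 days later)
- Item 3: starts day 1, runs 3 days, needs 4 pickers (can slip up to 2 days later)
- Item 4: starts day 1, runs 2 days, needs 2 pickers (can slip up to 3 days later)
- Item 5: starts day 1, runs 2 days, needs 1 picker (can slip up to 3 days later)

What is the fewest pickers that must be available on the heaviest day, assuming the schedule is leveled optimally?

Early-start (Item 1@1, Item 2@1, Item 3@1, Item 4@1, Item 5@1) gives peak 14: d1:14  d2:14  d3:9  d4:0  d5:0.
Shift Item 3→3, Item 5→4.
Schedule Item 1@1, Item 2@1, Item 3@3, Item 4@1, Item 5@4: d1:9  d2:9  d3:9  d4:5  d5:5 — peak 9.

9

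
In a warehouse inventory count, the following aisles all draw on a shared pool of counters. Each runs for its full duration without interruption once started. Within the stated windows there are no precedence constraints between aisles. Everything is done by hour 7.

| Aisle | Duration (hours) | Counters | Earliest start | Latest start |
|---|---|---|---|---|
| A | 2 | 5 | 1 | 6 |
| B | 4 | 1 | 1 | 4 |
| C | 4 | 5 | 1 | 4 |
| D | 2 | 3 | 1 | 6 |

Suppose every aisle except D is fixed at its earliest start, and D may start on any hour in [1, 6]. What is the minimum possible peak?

D@1: h1:14  h2:14  h3:6  h4:6  h5:0  h6:0  h7:0 → peak 14
D@2: h1:11  h2:14  h3:9  h4:6  h5:0  h6:0  h7:0 → peak 14
D@3: h1:11  h2:11  h3:9  h4:9  h5:0  h6:0  h7:0 → peak 11
D@4: h1:11  h2:11  h3:6  h4:9  h5:3  h6:0  h7:0 → peak 11
D@5: h1:11  h2:11  h3:6  h4:6  h5:3  h6:3  h7:0 → peak 11
D@6: h1:11  h2:11  h3:6  h4:6  h5:0  h6:3  h7:3 → peak 11
Best is D@3, peak 11.

11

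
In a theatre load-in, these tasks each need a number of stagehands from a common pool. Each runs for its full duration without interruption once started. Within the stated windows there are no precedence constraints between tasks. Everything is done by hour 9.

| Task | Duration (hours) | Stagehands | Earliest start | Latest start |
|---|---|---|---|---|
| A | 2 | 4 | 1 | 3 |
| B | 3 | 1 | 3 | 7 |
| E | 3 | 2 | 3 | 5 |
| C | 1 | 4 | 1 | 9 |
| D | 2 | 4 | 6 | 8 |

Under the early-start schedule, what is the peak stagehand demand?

Early-start schedule: A@1, B@3, E@3, C@1, D@6.
Load per hour: hour 1: 8, hour 2: 4, hour 3: 3, hour 4: 3, hour 5: 3, hour 6: 4, hour 7: 4, hour 8: 0, hour 9: 0.
Peak is 8.

8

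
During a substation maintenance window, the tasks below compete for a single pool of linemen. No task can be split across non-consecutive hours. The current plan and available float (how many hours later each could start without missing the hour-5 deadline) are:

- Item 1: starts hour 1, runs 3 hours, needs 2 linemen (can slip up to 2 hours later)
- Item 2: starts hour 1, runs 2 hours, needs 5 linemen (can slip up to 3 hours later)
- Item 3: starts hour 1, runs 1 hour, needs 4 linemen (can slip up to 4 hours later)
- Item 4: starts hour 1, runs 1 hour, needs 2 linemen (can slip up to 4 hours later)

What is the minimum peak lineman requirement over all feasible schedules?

Early-start (Item 1@1, Item 2@1, Item 3@1, Item 4@1) gives peak 13: h1:13  h2:7  h3:2  h4:0  h5:0.
Shift Item 2→4, Item 4→2.
Schedule Item 1@1, Item 2@4, Item 3@1, Item 4@2: h1:6  h2:4  h3:2  h4:5  h5:5 — peak 6.

6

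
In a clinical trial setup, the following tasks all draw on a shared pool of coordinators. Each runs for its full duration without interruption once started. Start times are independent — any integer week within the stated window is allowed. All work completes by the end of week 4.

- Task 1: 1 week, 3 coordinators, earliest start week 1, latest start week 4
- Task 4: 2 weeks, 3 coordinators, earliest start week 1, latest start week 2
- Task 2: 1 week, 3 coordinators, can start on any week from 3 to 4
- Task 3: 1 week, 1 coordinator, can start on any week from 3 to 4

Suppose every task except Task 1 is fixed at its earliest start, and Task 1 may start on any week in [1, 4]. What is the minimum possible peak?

Task 1@1: w1:6  w2:3  w3:4  w4:0 → peak 6
Task 1@2: w1:3  w2:6  w3:4  w4:0 → peak 6
Task 1@3: w1:3  w2:3  w3:7  w4:0 → peak 7
Task 1@4: w1:3  w2:3  w3:4  w4:3 → peak 4
Best is Task 1@4, peak 4.

4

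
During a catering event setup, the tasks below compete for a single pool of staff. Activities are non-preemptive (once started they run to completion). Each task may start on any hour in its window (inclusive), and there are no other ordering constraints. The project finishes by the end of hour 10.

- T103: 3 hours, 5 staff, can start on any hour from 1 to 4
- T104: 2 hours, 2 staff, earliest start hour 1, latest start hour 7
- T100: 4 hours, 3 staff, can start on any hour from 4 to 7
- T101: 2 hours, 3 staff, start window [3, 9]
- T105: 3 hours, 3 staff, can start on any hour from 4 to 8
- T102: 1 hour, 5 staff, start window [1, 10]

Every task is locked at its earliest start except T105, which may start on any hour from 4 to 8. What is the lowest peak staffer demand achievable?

12

T105@4: h1:12  h2:7  h3:8  h4:9  h5:6  h6:6  h7:3  h8:0  h9:0  h10:0 → peak 12
T105@5: h1:12  h2:7  h3:8  h4:6  h5:6  h6:6  h7:6  h8:0  h9:0  h10:0 → peak 12
T105@6: h1:12  h2:7  h3:8  h4:6  h5:3  h6:6  h7:6  h8:3  h9:0  h10:0 → peak 12
T105@7: h1:12  h2:7  h3:8  h4:6  h5:3  h6:3  h7:6  h8:3  h9:3  h10:0 → peak 12
T105@8: h1:12  h2:7  h3:8  h4:6  h5:3  h6:3  h7:3  h8:3  h9:3  h10:3 → peak 12
Best is T105@4, peak 12.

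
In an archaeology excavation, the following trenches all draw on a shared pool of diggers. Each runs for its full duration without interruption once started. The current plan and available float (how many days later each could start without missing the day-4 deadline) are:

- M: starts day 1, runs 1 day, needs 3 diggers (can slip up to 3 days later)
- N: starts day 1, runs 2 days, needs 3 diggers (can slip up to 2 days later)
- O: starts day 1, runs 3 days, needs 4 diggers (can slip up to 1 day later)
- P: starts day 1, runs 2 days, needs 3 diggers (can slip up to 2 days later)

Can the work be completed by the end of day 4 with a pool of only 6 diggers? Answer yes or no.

Total digger-days = 27; over 4 days the average is 27/4 > 6, so some day must exceed 6.

no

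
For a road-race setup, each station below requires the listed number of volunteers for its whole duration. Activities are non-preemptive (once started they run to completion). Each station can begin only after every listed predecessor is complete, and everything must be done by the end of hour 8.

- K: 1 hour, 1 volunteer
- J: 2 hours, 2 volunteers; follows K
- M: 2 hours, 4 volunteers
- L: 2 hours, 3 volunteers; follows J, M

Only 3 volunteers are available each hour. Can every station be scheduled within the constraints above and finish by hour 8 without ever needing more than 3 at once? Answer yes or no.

no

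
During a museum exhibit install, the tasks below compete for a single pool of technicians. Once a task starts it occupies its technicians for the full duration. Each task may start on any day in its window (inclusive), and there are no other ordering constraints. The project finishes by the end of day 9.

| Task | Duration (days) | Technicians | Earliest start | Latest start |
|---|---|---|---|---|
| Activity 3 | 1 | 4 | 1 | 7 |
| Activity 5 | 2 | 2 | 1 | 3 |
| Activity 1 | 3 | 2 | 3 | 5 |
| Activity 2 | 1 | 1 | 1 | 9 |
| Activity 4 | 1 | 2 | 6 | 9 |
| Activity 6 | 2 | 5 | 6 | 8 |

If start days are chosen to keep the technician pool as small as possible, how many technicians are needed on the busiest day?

5

Early-start (Activity 3@1, Activity 5@1, Activity 1@3, Activity 2@1, Activity 4@6, Activity 6@6) gives peak 7: d1:7  d2:2  d3:2  d4:2  d5:2  d6:7  d7:5  d8:0  d9:0.
Shift Activity 5→2, Activity 6→7.
Schedule Activity 3@1, Activity 5@2, Activity 1@3, Activity 2@1, Activity 4@6, Activity 6@7: d1:5  d2:2  d3:4  d4:2  d5:2  d6:2  d7:5  d8:5  d9:0 — peak 5.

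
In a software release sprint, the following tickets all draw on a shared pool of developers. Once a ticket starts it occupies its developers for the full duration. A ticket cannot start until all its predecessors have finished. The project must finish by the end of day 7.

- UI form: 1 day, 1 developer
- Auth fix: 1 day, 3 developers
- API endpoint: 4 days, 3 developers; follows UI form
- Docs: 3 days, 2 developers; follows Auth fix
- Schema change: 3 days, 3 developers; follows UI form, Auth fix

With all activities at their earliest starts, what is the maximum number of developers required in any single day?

8

Early-start schedule: UI form@1, Auth fix@1, API endpoint@2, Docs@2, Schema change@2.
Load per day: day 1: 4, day 2: 8, day 3: 8, day 4: 8, day 5: 3, day 6: 0, day 7: 0.
Peak is 8.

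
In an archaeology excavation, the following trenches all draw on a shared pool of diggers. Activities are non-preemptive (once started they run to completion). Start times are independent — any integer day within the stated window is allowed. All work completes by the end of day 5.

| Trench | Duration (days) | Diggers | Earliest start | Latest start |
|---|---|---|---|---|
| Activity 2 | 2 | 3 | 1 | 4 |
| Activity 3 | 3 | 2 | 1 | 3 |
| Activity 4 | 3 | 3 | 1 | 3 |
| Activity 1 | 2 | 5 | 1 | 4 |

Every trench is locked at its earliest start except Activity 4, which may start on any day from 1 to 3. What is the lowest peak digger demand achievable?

Activity 4@1: d1:13  d2:13  d3:5  d4:0  d5:0 → peak 13
Activity 4@2: d1:10  d2:13  d3:5  d4:3  d5:0 → peak 13
Activity 4@3: d1:10  d2:10  d3:5  d4:3  d5:3 → peak 10
Best is Activity 4@3, peak 10.

10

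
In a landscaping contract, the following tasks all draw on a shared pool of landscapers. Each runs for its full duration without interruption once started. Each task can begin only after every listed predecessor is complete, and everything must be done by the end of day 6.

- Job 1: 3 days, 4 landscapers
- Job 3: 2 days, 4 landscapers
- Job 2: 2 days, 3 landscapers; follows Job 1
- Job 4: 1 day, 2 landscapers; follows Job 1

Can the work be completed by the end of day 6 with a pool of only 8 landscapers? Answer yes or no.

Schedule Job 1@1, Job 3@4, Job 2@4, Job 4@6: d1:4  d2:4  d3:4  d4:7  d5:7  d6:2 — peak 7 ≤ 8.

yes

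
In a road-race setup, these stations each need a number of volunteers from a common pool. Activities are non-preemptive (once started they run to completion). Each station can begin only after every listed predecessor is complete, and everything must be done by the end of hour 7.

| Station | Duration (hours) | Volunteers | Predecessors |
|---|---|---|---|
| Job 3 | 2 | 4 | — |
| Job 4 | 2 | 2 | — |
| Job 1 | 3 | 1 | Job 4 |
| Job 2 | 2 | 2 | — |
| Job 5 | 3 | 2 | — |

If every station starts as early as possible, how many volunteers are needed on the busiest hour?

10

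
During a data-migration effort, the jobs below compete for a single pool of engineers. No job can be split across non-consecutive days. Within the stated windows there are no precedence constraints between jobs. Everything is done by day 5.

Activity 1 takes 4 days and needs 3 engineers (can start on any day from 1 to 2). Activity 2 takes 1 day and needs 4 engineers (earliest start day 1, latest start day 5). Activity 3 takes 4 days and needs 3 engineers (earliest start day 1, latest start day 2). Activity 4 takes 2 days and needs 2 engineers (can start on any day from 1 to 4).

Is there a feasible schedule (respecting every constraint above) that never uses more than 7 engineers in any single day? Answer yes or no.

no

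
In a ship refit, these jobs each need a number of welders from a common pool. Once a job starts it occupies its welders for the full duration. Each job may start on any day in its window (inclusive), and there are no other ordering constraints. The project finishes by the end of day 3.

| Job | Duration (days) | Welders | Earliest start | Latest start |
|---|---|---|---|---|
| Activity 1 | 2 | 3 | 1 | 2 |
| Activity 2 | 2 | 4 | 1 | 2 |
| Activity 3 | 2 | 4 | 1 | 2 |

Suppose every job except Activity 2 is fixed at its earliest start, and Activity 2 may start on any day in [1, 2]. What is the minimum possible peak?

Activity 2@1: d1:11  d2:11  d3:0 → peak 11
Activity 2@2: d1:7  d2:11  d3:4 → peak 11
Best is Activity 2@1, peak 11.

11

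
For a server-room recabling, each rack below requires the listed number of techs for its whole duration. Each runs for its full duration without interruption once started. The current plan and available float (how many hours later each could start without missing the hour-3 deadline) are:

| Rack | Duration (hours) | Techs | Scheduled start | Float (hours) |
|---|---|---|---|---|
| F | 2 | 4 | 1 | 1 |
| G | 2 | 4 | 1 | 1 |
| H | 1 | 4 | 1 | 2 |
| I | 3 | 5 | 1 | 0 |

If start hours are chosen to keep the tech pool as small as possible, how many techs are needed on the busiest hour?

Early-start (F@1, G@1, H@1, I@1) gives peak 17: h1:17  h2:13  h3:5.
Shift H→3.
Schedule F@1, G@1, H@3, I@1: h1:13  h2:13  h3:9 — peak 13.
No arrangement of the 12 feasible schedules does better.

13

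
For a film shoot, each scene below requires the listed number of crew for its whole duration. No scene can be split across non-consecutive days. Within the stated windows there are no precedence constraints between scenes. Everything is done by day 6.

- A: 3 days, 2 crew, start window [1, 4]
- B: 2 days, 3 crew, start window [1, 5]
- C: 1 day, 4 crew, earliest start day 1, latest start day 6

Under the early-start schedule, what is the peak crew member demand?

9

Early-start schedule: A@1, B@1, C@1.
Load per day: day 1: 9, day 2: 5, day 3: 2, day 4: 0, day 5: 0, day 6: 0.
Peak is 9.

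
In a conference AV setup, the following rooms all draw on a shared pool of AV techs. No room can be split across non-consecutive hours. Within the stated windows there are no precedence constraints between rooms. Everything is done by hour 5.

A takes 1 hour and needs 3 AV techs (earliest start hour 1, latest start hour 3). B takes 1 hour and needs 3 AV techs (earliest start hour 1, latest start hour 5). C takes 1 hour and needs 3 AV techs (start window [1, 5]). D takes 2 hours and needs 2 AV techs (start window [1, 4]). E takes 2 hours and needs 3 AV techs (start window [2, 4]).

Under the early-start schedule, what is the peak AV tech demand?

11

Early-start schedule: A@1, B@1, C@1, D@1, E@2.
Load per hour: hour 1: 11, hour 2: 5, hour 3: 3, hour 4: 0, hour 5: 0.
Peak is 11.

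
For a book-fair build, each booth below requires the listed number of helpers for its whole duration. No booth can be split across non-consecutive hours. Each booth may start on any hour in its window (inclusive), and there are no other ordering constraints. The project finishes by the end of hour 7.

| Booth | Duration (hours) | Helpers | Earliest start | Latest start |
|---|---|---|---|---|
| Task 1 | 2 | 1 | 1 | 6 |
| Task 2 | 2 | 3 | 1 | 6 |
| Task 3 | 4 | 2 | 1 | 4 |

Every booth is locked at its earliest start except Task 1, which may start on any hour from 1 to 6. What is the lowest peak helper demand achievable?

5

Task 1@1: h1:6  h2:6  h3:2  h4:2  h5:0  h6:0  h7:0 → peak 6
Task 1@2: h1:5  h2:6  h3:3  h4:2  h5:0  h6:0  h7:0 → peak 6
Task 1@3: h1:5  h2:5  h3:3  h4:3  h5:0  h6:0  h7:0 → peak 5
Task 1@4: h1:5  h2:5  h3:2  h4:3  h5:1  h6:0  h7:0 → peak 5
Task 1@5: h1:5  h2:5  h3:2  h4:2  h5:1  h6:1  h7:0 → peak 5
Task 1@6: h1:5  h2:5  h3:2  h4:2  h5:0  h6:1  h7:1 → peak 5
Best is Task 1@3, peak 5.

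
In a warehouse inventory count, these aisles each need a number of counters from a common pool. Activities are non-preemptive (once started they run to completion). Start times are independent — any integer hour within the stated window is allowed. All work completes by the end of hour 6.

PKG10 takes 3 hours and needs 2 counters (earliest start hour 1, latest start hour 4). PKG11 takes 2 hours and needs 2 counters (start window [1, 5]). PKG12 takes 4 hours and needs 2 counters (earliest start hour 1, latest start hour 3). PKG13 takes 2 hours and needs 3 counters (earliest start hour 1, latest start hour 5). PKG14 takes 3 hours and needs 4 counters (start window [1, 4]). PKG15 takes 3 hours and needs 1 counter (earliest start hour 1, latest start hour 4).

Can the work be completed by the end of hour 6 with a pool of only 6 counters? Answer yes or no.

no

Total counter-hours = 39; over 6 hours the average is 39/6 > 6, so some hour must exceed 6.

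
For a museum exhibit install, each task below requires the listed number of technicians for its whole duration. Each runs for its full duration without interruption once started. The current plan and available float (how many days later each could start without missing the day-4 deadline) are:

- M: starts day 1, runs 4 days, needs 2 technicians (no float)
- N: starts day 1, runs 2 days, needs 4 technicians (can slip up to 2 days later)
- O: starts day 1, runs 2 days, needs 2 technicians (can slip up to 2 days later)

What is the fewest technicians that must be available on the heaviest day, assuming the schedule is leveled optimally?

Early-start (M@1, N@1, O@1) gives peak 8: d1:8  d2:8  d3:2  d4:2.
Shift O→3.
Schedule M@1, N@1, O@3: d1:6  d2:6  d3:4  d4:4 — peak 6.
No arrangement of the 9 feasible schedules does better.

6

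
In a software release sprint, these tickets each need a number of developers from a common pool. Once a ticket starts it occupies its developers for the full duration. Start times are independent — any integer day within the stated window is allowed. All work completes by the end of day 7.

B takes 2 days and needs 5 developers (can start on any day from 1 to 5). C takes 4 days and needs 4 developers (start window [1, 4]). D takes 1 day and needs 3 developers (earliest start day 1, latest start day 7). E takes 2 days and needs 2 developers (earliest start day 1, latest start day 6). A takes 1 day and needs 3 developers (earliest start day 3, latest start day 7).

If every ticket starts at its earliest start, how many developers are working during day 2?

11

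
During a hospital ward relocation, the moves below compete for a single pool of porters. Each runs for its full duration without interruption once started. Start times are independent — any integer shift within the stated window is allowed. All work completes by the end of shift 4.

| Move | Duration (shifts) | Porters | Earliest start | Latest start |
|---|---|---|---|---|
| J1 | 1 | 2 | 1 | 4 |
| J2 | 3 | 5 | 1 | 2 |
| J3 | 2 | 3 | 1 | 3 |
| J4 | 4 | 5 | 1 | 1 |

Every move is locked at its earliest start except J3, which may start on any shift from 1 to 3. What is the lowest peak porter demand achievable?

13

J3@1: s1:15  s2:13  s3:10  s4:5 → peak 15
J3@2: s1:12  s2:13  s3:13  s4:5 → peak 13
J3@3: s1:12  s2:10  s3:13  s4:8 → peak 13
Best is J3@2, peak 13.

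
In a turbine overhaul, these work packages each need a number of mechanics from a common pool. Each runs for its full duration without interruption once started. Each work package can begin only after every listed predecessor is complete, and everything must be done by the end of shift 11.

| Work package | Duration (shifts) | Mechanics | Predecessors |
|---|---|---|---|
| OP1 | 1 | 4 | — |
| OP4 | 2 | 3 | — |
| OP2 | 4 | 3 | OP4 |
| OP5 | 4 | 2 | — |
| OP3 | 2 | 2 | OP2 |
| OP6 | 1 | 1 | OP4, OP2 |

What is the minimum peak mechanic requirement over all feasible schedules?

4

Early-start (OP1@1, OP4@1, OP2@3, OP5@1, OP3@7, OP6@7) gives peak 9: s1:9  s2:5  s3:5  s4:5  s5:3  s6:3  s7:3  s8:2  s9:0  s10:0  s11:0.
Shift OP4→2, OP2→4, OP5→8, OP3→8, OP6→10.
Schedule OP1@1, OP4@2, OP2@4, OP5@8, OP3@8, OP6@10: s1:4  s2:3  s3:3  s4:3  s5:3  s6:3  s7:3  s8:4  s9:4  s10:3  s11:2 — peak 4.
Total mechanic-shifts = 35 over 11 shifts ⇒ peak ≥ ⌈35/11⌉ = 4, so 4 is optimal.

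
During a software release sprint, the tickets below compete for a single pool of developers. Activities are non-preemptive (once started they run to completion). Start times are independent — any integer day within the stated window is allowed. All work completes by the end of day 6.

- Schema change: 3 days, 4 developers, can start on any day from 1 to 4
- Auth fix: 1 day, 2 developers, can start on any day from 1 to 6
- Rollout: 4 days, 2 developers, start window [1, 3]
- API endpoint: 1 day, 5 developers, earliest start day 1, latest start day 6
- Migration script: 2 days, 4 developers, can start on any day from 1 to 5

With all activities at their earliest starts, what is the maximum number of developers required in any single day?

17

Early-start schedule: Schema change@1, Auth fix@1, Rollout@1, API endpoint@1, Migration script@1.
Load per day: day 1: 17, day 2: 10, day 3: 6, day 4: 2, day 5: 0, day 6: 0.
Peak is 17.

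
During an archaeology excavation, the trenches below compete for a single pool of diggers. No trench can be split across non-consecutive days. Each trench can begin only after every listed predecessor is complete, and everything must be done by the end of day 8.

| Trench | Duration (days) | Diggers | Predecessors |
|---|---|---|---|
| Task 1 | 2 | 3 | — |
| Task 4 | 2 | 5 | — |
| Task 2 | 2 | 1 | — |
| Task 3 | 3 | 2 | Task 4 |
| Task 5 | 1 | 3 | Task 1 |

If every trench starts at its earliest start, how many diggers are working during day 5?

2

At early start, day 5 has: Task 3.
Demand: 2 = 2.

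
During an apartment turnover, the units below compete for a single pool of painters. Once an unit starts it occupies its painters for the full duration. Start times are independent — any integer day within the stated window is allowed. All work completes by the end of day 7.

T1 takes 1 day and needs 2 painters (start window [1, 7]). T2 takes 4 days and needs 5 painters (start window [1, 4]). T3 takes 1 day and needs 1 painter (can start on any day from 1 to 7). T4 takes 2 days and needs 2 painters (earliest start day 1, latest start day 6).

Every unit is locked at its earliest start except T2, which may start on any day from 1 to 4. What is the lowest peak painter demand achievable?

T2@1: d1:10  d2:7  d3:5  d4:5  d5:0  d6:0  d7:0 → peak 10
T2@2: d1:5  d2:7  d3:5  d4:5  d5:5  d6:0  d7:0 → peak 7
T2@3: d1:5  d2:2  d3:5  d4:5  d5:5  d6:5  d7:0 → peak 5
T2@4: d1:5  d2:2  d3:0  d4:5  d5:5  d6:5  d7:5 → peak 5
Best is T2@3, peak 5.

5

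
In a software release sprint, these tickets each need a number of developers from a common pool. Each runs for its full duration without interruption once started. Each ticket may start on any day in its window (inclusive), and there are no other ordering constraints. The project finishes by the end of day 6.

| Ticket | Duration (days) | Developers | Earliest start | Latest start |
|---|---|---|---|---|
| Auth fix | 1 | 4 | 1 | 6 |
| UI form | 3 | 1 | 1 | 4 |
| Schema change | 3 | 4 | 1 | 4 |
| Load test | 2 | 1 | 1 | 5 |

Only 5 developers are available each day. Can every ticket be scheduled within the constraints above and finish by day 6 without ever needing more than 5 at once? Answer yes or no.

Schedule Auth fix@1, UI form@1, Schema change@2, Load test@4: d1:5  d2:5  d3:5  d4:5  d5:1  d6:0 — peak 5 ≤ 5.

yes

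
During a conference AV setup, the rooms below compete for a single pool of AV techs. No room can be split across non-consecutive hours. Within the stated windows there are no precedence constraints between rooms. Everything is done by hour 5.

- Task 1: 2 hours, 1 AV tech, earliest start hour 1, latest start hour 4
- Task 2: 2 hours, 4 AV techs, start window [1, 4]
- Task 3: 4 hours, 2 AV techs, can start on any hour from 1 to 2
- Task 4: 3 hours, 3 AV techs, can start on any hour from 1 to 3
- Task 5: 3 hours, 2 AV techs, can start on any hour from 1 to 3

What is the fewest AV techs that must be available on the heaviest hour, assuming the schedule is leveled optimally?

7

Early-start (Task 1@1, Task 2@1, Task 3@1, Task 4@1, Task 5@1) gives peak 12: h1:12  h2:12  h3:7  h4:2  h5:0.
Shift Task 4→3, Task 5→3.
Schedule Task 1@1, Task 2@1, Task 3@1, Task 4@3, Task 5@3: h1:7  h2:7  h3:7  h4:7  h5:5 — peak 7.
Total AV tech-hours = 33 over 5 hours ⇒ peak ≥ ⌈33/5⌉ = 7, so 7 is optimal.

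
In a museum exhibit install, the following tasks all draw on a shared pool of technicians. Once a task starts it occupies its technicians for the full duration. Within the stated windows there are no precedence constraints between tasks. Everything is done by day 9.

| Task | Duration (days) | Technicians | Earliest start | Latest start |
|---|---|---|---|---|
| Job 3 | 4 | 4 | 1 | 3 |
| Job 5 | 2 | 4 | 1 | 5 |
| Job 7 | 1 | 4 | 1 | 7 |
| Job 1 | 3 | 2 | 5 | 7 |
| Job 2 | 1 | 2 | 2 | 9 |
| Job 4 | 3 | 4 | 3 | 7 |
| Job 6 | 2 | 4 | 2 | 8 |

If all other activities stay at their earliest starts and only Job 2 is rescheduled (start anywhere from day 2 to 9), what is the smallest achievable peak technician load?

Job 2@2: d1:12  d2:14  d3:12  d4:8  d5:6  d6:2  d7:2  d8:0  d9:0 → peak 14
Job 2@3: d1:12  d2:12  d3:14  d4:8  d5:6  d6:2  d7:2  d8:0  d9:0 → peak 14
Job 2@4: d1:12  d2:12  d3:12  d4:10  d5:6  d6:2  d7:2  d8:0  d9:0 → peak 12
Job 2@5: d1:12  d2:12  d3:12  d4:8  d5:8  d6:2  d7:2  d8:0  d9:0 → peak 12
Job 2@6: d1:12  d2:12  d3:12  d4:8  d5:6  d6:4  d7:2  d8:0  d9:0 → peak 12
Job 2@7: d1:12  d2:12  d3:12  d4:8  d5:6  d6:2  d7:4  d8:0  d9:0 → peak 12
Job 2@8: d1:12  d2:12  d3:12  d4:8  d5:6  d6:2  d7:2  d8:2  d9:0 → peak 12
Job 2@9: d1:12  d2:12  d3:12  d4:8  d5:6  d6:2  d7:2  d8:0  d9:2 → peak 12
Best is Job 2@4, peak 12.

12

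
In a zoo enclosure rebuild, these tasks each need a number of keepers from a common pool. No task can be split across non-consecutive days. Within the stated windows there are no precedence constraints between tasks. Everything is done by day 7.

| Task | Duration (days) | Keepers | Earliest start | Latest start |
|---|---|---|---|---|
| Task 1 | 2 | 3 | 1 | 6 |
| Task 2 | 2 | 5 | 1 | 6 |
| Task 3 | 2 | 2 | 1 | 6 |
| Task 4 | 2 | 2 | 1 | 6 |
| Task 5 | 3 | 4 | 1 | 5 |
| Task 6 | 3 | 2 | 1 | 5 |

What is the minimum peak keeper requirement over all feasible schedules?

7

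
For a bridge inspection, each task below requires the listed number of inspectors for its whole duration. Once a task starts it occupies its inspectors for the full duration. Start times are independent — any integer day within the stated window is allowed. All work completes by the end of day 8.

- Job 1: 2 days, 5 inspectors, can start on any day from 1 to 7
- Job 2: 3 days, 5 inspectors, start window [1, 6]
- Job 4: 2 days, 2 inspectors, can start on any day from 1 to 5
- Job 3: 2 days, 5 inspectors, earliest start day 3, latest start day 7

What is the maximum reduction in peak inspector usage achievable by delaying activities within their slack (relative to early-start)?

5

Early-start peak: d1:12  d2:12  d3:10  d4:5  d5:0  d6:0  d7:0  d8:0 ⇒ 12.
Leveled (Job 1@1, Job 2@3, Job 4@1, Job 3@6): d1:7  d2:7  d3:5  d4:5  d5:5  d6:5  d7:5  d8:0 ⇒ 7.
Reduction 12 − 7 = 5.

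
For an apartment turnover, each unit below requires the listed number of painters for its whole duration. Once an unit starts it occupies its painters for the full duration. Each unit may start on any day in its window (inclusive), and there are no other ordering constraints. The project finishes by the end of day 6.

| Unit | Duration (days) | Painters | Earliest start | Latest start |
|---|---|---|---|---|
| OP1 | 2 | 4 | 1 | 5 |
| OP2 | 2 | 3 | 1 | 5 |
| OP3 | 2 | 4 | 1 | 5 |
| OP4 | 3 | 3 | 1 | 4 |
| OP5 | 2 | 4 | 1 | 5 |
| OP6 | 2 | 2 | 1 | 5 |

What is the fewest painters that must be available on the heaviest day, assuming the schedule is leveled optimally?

Early-start (OP1@1, OP2@1, OP3@1, OP4@1, OP5@1, OP6@1) gives peak 20: d1:20  d2:20  d3:3  d4:0  d5:0  d6:0.
Shift OP2→3, OP4→3, OP5→5, OP6→3.
Schedule OP1@1, OP2@3, OP3@1, OP4@3, OP5@5, OP6@3: d1:8  d2:8  d3:8  d4:8  d5:7  d6:4 — peak 8.
Total painter-days = 43 over 6 days ⇒ peak ≥ ⌈43/6⌉ = 8, so 8 is optimal.

8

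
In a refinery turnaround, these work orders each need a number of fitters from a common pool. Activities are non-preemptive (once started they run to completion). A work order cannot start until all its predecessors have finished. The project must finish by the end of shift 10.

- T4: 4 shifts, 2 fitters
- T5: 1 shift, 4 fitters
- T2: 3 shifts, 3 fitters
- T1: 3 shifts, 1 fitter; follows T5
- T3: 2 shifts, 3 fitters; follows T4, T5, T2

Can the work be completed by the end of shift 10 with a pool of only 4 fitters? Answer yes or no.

Schedule T4@1, T5@5, T2@6, T1@6, T3@9: s1:2  s2:2  s3:2  s4:2  s5:4  s6:4  s7:4  s8:4  s9:3  s10:3 — peak 4 ≤ 4.

yes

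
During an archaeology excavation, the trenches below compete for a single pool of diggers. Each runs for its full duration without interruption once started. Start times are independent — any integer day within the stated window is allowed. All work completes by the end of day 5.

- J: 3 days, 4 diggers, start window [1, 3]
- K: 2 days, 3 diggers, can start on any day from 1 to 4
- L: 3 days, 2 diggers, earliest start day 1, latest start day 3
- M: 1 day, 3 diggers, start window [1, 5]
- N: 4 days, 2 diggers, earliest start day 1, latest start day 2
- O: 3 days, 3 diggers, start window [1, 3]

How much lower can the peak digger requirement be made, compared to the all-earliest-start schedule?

Early-start peak: d1:17  d2:14  d3:11  d4:2  d5:0 ⇒ 17.
Leveled (J@1, K@1, L@1, M@4, N@1, O@3): d1:11  d2:11  d3:11  d4:8  d5:3 ⇒ 11.
Reduction 17 − 11 = 6.

6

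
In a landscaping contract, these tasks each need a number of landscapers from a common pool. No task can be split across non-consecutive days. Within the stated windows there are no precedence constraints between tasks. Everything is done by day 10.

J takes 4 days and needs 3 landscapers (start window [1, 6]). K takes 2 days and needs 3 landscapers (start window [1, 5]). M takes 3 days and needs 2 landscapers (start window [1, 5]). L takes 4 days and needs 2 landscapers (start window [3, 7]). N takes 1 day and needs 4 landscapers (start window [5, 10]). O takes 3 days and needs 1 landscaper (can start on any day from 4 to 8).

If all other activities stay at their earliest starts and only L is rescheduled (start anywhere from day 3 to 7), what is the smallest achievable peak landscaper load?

8

L@3: d1:8  d2:8  d3:7  d4:6  d5:7  d6:3  d7:0  d8:0  d9:0  d10:0 → peak 8
L@4: d1:8  d2:8  d3:5  d4:6  d5:7  d6:3  d7:2  d8:0  d9:0  d10:0 → peak 8
L@5: d1:8  d2:8  d3:5  d4:4  d5:7  d6:3  d7:2  d8:2  d9:0  d10:0 → peak 8
L@6: d1:8  d2:8  d3:5  d4:4  d5:5  d6:3  d7:2  d8:2  d9:2  d10:0 → peak 8
L@7: d1:8  d2:8  d3:5  d4:4  d5:5  d6:1  d7:2  d8:2  d9:2  d10:2 → peak 8
Best is L@3, peak 8.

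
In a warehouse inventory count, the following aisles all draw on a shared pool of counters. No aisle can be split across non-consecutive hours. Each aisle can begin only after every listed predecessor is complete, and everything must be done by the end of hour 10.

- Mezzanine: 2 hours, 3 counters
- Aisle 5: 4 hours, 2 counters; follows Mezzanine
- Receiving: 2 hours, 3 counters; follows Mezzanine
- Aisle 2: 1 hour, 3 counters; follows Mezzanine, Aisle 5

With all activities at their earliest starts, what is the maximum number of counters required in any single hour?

5

Early-start schedule: Mezzanine@1, Aisle 5@3, Receiving@3, Aisle 2@7.
Load per hour: hour 1: 3, hour 2: 3, hour 3: 5, hour 4: 5, hour 5: 2, hour 6: 2, hour 7: 3, hour 8: 0, hour 9: 0, hour 10: 0.
Peak is 5.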